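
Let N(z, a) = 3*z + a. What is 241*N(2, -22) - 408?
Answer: -4264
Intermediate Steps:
N(z, a) = a + 3*z
241*N(2, -22) - 408 = 241*(-22 + 3*2) - 408 = 241*(-22 + 6) - 408 = 241*(-16) - 408 = -3856 - 408 = -4264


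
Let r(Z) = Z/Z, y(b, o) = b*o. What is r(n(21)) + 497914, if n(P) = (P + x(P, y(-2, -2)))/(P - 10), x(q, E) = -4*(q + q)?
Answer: 497915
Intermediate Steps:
x(q, E) = -8*q
n(P) = -7*P/(-10 + P) (n(P) = (P - 8*P)/(P - 10) = (-7*P)/(-10 + P) = -7*P/(-10 + P))
r(Z) = 1
r(n(21)) + 497914 = 1 + 497914 = 497915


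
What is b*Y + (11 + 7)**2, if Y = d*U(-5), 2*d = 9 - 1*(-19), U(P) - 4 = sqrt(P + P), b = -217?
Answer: -11828 - 3038*I*sqrt(10) ≈ -11828.0 - 9607.0*I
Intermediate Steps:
U(P) = 4 + sqrt(2)*sqrt(P) (U(P) = 4 + sqrt(P + P) = 4 + sqrt(2*P) = 4 + sqrt(2)*sqrt(P))
d = 14 (d = (9 - 1*(-19))/2 = (9 + 19)/2 = (1/2)*28 = 14)
Y = 56 + 14*I*sqrt(10) (Y = 14*(4 + sqrt(2)*sqrt(-5)) = 14*(4 + sqrt(2)*(I*sqrt(5))) = 14*(4 + I*sqrt(10)) = 56 + 14*I*sqrt(10) ≈ 56.0 + 44.272*I)
b*Y + (11 + 7)**2 = -217*(56 + 14*I*sqrt(10)) + (11 + 7)**2 = (-12152 - 3038*I*sqrt(10)) + 18**2 = (-12152 - 3038*I*sqrt(10)) + 324 = -11828 - 3038*I*sqrt(10)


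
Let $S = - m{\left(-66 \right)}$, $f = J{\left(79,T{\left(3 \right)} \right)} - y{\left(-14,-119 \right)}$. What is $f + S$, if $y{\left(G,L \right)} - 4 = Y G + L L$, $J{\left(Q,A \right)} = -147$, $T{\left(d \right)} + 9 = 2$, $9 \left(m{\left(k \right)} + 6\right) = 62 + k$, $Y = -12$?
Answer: $- \frac{130262}{9} \approx -14474.0$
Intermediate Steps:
$m{\left(k \right)} = \frac{8}{9} + \frac{k}{9}$ ($m{\left(k \right)} = -6 + \frac{62 + k}{9} = -6 + \left(\frac{62}{9} + \frac{k}{9}\right) = \frac{8}{9} + \frac{k}{9}$)
$T{\left(d \right)} = -7$ ($T{\left(d \right)} = -9 + 2 = -7$)
$y{\left(G,L \right)} = 4 + L^{2} - 12 G$ ($y{\left(G,L \right)} = 4 - \left(12 G - L L\right) = 4 - \left(- L^{2} + 12 G\right) = 4 + L^{2} - 12 G$)
$f = -14480$ ($f = -147 - \left(4 + \left(-119\right)^{2} - -168\right) = -147 - \left(4 + 14161 + 168\right) = -147 - 14333 = -14480$)
$S = \frac{58}{9}$ ($S = - (\frac{8}{9} + \frac{1}{9} \left(-66\right)) = - (\frac{8}{9} - \frac{22}{3}) = \left(-1\right) \left(- \frac{58}{9}\right) = \frac{58}{9} \approx 6.4444$)
$f + S = -14480 + \frac{58}{9} = - \frac{130262}{9}$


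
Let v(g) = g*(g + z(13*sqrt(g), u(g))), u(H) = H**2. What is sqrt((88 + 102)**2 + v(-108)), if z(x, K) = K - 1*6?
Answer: 10*I*sqrt(12113) ≈ 1100.6*I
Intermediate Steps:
z(x, K) = -6 + K (z(x, K) = K - 6 = -6 + K)
v(g) = g*(-6 + g + g**2) (v(g) = g*(g + (-6 + g**2)) = g*(-6 + g + g**2))
sqrt((88 + 102)**2 + v(-108)) = sqrt((88 + 102)**2 - 108*(-6 - 108 + (-108)**2)) = sqrt(190**2 - 108*(-6 - 108 + 11664)) = sqrt(36100 - 108*11550) = sqrt(36100 - 1247400) = sqrt(-1211300) = 10*I*sqrt(12113)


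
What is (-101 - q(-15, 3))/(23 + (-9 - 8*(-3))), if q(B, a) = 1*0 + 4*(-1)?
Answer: -97/38 ≈ -2.5526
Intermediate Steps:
q(B, a) = -4 (q(B, a) = 0 - 4 = -4)
(-101 - q(-15, 3))/(23 + (-9 - 8*(-3))) = (-101 - 1*(-4))/(23 + (-9 - 8*(-3))) = (-101 + 4)/(23 + (-9 + 24)) = -97/(23 + 15) = -97/38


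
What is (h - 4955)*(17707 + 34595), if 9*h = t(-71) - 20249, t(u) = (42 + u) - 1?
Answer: -1131013316/3 ≈ -3.7700e+8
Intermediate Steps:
t(u) = 41 + u
h = -20279/9 (h = ((41 - 71) - 20249)/9 = (-30 - 20249)/9 = (⅑)*(-20279) = -20279/9 ≈ -2253.2)
(h - 4955)*(17707 + 34595) = (-20279/9 - 4955)*(17707 + 34595) = -64874/9*52302 = -1131013316/3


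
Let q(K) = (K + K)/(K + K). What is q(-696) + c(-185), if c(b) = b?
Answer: -184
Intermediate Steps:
q(K) = 1 (q(K) = (2*K)/((2*K)) = (2*K)*(1/(2*K)) = 1)
q(-696) + c(-185) = 1 - 185 = -184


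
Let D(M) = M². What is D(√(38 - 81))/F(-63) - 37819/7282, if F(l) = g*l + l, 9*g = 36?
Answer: -11599859/2293830 ≈ -5.0570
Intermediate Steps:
g = 4 (g = (⅑)*36 = 4)
F(l) = 5*l (F(l) = 4*l + l = 5*l)
D(√(38 - 81))/F(-63) - 37819/7282 = (√(38 - 81))²/((5*(-63))) - 37819/7282 = (√(-43))²/(-315) - 37819*1/7282 = (I*√43)²*(-1/315) - 37819/7282 = -43*(-1/315) - 37819/7282 = 43/315 - 37819/7282 = -11599859/2293830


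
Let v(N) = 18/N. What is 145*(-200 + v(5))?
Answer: -28478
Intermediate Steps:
145*(-200 + v(5)) = 145*(-200 + 18/5) = 145*(-982/5) = -28478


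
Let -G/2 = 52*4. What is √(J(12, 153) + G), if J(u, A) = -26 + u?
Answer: I*√430 ≈ 20.736*I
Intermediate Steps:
G = -416 (G = -104*4 = -2*208 = -416)
√(J(12, 153) + G) = √((-26 + 12) - 416) = √(-14 - 416) = √(-430) = I*√430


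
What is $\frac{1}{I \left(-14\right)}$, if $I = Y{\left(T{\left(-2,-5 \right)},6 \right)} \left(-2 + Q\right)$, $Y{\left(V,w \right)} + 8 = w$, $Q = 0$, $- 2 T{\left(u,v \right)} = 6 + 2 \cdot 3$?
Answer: $- \frac{1}{56} \approx -0.017857$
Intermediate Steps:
$T{\left(u,v \right)} = -6$ ($T{\left(u,v \right)} = - \frac{6 + 2 \cdot 3}{2} = - \frac{6 + 6}{2} = \left(- \frac{1}{2}\right) 12 = -6$)
$Y{\left(V,w \right)} = -8 + w$
$I = 4$ ($I = \left(-8 + 6\right) \left(-2 + 0\right) = \left(-2\right) \left(-2\right) = 4$)
$\frac{1}{I \left(-14\right)} = \frac{1}{4 \left(-14\right)} = \frac{1}{-56} = - \frac{1}{56}$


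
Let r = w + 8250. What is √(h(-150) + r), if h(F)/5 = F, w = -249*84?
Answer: 2*I*√3354 ≈ 115.83*I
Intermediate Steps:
w = -20916
r = -12666 (r = -20916 + 8250 = -12666)
h(F) = 5*F
√(h(-150) + r) = √(5*(-150) - 12666) = √(-750 - 12666) = √(-13416) = 2*I*√3354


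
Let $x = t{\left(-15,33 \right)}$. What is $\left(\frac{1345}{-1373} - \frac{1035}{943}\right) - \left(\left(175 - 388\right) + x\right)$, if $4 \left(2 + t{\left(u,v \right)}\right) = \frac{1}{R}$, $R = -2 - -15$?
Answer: $\frac{623219087}{2927236} \approx 212.9$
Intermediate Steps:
$R = 13$ ($R = -2 + 15 = 13$)
$t{\left(u,v \right)} = - \frac{103}{52}$ ($t{\left(u,v \right)} = -2 + \frac{1}{4 \cdot 13} = -2 + \frac{1}{4} \cdot \frac{1}{13} = -2 + \frac{1}{52} = - \frac{103}{52}$)
$x = - \frac{103}{52} \approx -1.9808$
$\left(\frac{1345}{-1373} - \frac{1035}{943}\right) - \left(\left(175 - 388\right) + x\right) = \left(\frac{1345}{-1373} - \frac{1035}{943}\right) - \left(\left(175 - 388\right) - \frac{103}{52}\right) = \left(1345 \left(- \frac{1}{1373}\right) - \frac{45}{41}\right) - \left(\left(175 - 388\right) - \frac{103}{52}\right) = \left(- \frac{1345}{1373} - \frac{45}{41}\right) - \left(-213 - \frac{103}{52}\right) = - \frac{116930}{56293} - - \frac{11179}{52} = - \frac{116930}{56293} + \frac{11179}{52} = \frac{623219087}{2927236}$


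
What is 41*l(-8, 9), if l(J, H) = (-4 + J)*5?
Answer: -2460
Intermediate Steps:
l(J, H) = -20 + 5*J
41*l(-8, 9) = 41*(-20 + 5*(-8)) = 41*(-20 - 40) = 41*(-60) = -2460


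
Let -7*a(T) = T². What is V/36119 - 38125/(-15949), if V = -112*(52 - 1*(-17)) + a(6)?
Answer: 8775906857/4032433517 ≈ 2.1763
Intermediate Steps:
a(T) = -T²/7
V = -54132/7 (V = -112*(52 - 1*(-17)) - ⅐*6² = -112*(52 + 17) - ⅐*36 = -112*69 - 36/7 = -7728 - 36/7 = -54132/7 ≈ -7733.1)
V/36119 - 38125/(-15949) = -54132/7/36119 - 38125/(-15949) = -54132/7*1/36119 - 38125*(-1/15949) = -54132/252833 + 38125/15949 = 8775906857/4032433517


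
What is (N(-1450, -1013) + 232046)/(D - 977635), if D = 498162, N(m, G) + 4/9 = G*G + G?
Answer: -11314814/4315257 ≈ -2.6220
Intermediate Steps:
N(m, G) = -4/9 + G + G**2 (N(m, G) = -4/9 + (G*G + G) = -4/9 + (G**2 + G) = -4/9 + (G + G**2) = -4/9 + G + G**2)
(N(-1450, -1013) + 232046)/(D - 977635) = ((-4/9 - 1013 + (-1013)**2) + 232046)/(498162 - 977635) = ((-4/9 - 1013 + 1026169) + 232046)/(-479473) = (9226400/9 + 232046)*(-1/479473) = (11314814/9)*(-1/479473) = -11314814/4315257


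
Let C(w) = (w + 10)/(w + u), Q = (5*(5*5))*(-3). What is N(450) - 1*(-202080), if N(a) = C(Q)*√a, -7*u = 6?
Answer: 202080 + 12775*√2/877 ≈ 2.0210e+5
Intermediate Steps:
u = -6/7 (u = -⅐*6 = -6/7 ≈ -0.85714)
Q = -375 (Q = (5*25)*(-3) = 125*(-3) = -375)
C(w) = (10 + w)/(-6/7 + w) (C(w) = (w + 10)/(w - 6/7) = (10 + w)/(-6/7 + w))
N(a) = 2555*√a/2631 (N(a) = (7*(10 - 375)/(-6 + 7*(-375)))*√a = (7*(-365)/(-6 - 2625))*√a = (7*(-365)/(-2631))*√a = (7*(-1/2631)*(-365))*√a = 2555*√a/2631)
N(450) - 1*(-202080) = 2555*√450/2631 - 1*(-202080) = 2555*(15*√2)/2631 + 202080 = 12775*√2/877 + 202080 = 202080 + 12775*√2/877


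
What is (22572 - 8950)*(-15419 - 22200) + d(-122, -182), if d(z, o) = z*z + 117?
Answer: -512431017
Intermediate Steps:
d(z, o) = 117 + z² (d(z, o) = z² + 117 = 117 + z²)
(22572 - 8950)*(-15419 - 22200) + d(-122, -182) = (22572 - 8950)*(-15419 - 22200) + (117 + (-122)²) = 13622*(-37619) + (117 + 14884) = -512446018 + 15001 = -512431017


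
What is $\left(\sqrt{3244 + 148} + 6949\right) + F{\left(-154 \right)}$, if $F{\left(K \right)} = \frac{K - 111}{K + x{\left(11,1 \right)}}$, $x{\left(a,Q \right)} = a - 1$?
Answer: $\frac{1000921}{144} + 8 \sqrt{53} \approx 7009.1$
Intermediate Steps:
$x{\left(a,Q \right)} = -1 + a$
$F{\left(K \right)} = \frac{-111 + K}{10 + K}$ ($F{\left(K \right)} = \frac{K - 111}{K + \left(-1 + 11\right)} = \frac{-111 + K}{K + 10} = \frac{-111 + K}{10 + K}$)
$\left(\sqrt{3244 + 148} + 6949\right) + F{\left(-154 \right)} = \left(\sqrt{3244 + 148} + 6949\right) + \frac{-111 - 154}{10 - 154} = \left(\sqrt{3392} + 6949\right) + \frac{1}{-144} \left(-265\right) = \left(8 \sqrt{53} + 6949\right) - - \frac{265}{144} = \left(6949 + 8 \sqrt{53}\right) + \frac{265}{144} = \frac{1000921}{144} + 8 \sqrt{53}$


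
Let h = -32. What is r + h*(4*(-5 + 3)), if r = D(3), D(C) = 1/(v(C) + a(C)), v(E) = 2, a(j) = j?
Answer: 1281/5 ≈ 256.20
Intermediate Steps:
D(C) = 1/(2 + C)
r = ⅕ (r = 1/(2 + 3) = 1/5 = ⅕ ≈ 0.20000)
r + h*(4*(-5 + 3)) = ⅕ - 128*(-5 + 3) = ⅕ - 128*(-2) = ⅕ - 32*(-8) = ⅕ + 256 = 1281/5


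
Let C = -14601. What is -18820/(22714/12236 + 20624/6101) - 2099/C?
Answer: -3418803109964183/951336375363 ≈ -3593.7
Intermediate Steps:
-18820/(22714/12236 + 20624/6101) - 2099/C = -18820/(22714/12236 + 20624/6101) - 2099/(-14601) = -18820/(22714*(1/12236) + 20624*(1/6101)) - 2099*(-1/14601) = -18820/(11357/6118 + 20624/6101) + 2099/14601 = -18820/195466689/37325918 + 2099/14601 = -18820*37325918/195466689 + 2099/14601 = -702473776760/195466689 + 2099/14601 = -3418803109964183/951336375363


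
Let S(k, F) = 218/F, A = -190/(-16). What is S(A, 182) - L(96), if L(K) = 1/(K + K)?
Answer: 20837/17472 ≈ 1.1926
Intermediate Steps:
L(K) = 1/(2*K)
A = 95/8 (A = -190*(-1/16) = 95/8 ≈ 11.875)
S(A, 182) - L(96) = 218/182 - 1/(2*96) = 218*(1/182) - 1/(2*96) = 109/91 - 1*1/192 = 109/91 - 1/192 = 20837/17472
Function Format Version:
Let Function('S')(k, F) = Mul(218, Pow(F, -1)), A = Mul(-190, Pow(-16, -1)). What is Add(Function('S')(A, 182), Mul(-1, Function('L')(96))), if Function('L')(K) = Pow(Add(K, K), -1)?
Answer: Rational(20837, 17472) ≈ 1.1926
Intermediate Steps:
Function('L')(K) = Mul(Rational(1, 2), Pow(K, -1)) (Function('L')(K) = Pow(Mul(2, K), -1) = Mul(Rational(1, 2), Pow(K, -1)))
A = Rational(95, 8) (A = Mul(-190, Rational(-1, 16)) = Rational(95, 8) ≈ 11.875)
Add(Function('S')(A, 182), Mul(-1, Function('L')(96))) = Add(Mul(218, Pow(182, -1)), Mul(-1, Mul(Rational(1, 2), Pow(96, -1)))) = Add(Mul(218, Rational(1, 182)), Mul(-1, Mul(Rational(1, 2), Rational(1, 96)))) = Add(Rational(109, 91), Mul(-1, Rational(1, 192))) = Add(Rational(109, 91), Rational(-1, 192)) = Rational(20837, 17472)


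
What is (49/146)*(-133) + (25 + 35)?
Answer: 2243/146 ≈ 15.363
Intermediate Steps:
(49/146)*(-133) + (25 + 35) = (49*(1/146))*(-133) + 60 = (49/146)*(-133) + 60 = -6517/146 + 60 = 2243/146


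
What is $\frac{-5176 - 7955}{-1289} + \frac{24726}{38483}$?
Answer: $\frac{537192087}{49604587} \approx 10.829$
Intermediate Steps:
$\frac{-5176 - 7955}{-1289} + \frac{24726}{38483} = \left(-13131\right) \left(- \frac{1}{1289}\right) + 24726 \cdot \frac{1}{38483} = \frac{13131}{1289} + \frac{24726}{38483} = \frac{537192087}{49604587}$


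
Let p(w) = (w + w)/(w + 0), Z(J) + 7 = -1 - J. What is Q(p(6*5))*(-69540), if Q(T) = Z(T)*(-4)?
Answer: -2781600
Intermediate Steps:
Z(J) = -8 - J (Z(J) = -7 + (-1 - J) = -8 - J)
p(w) = 2 (p(w) = (2*w)/w = 2)
Q(T) = 32 + 4*T (Q(T) = (-8 - T)*(-4) = 32 + 4*T)
Q(p(6*5))*(-69540) = (32 + 4*2)*(-69540) = (32 + 8)*(-69540) = 40*(-69540) = -2781600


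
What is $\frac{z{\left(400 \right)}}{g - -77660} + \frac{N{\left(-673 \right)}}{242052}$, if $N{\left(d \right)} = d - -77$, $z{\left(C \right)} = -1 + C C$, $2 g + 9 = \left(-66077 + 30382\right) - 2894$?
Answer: $\frac{9673323698}{3531599193} \approx 2.7391$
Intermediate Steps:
$g = -19299$ ($g = - \frac{9}{2} + \frac{\left(-66077 + 30382\right) - 2894}{2} = - \frac{9}{2} + \frac{-35695 - 2894}{2} = - \frac{9}{2} + \frac{1}{2} \left(-38589\right) = - \frac{9}{2} - \frac{38589}{2} = -19299$)
$z{\left(C \right)} = -1 + C^{2}$
$N{\left(d \right)} = 77 + d$ ($N{\left(d \right)} = d + 77 = 77 + d$)
$\frac{z{\left(400 \right)}}{g - -77660} + \frac{N{\left(-673 \right)}}{242052} = \frac{-1 + 400^{2}}{-19299 - -77660} + \frac{77 - 673}{242052} = \frac{-1 + 160000}{-19299 + 77660} - \frac{149}{60513} = \frac{159999}{58361} - \frac{149}{60513} = \frac{9673323698}{3531599193}$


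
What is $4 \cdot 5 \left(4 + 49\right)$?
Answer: $1060$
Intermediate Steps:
$4 \cdot 5 \left(4 + 49\right) = 20 \cdot 53 = 1060$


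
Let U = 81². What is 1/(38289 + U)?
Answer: 1/44850 ≈ 2.2297e-5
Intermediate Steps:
U = 6561
1/(38289 + U) = 1/(38289 + 6561) = 1/44850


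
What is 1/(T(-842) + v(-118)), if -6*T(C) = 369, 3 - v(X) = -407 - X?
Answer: 2/461 ≈ 0.0043384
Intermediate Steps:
v(X) = 410 + X (v(X) = 3 - (-407 - X) = 3 + (407 + X) = 410 + X)
T(C) = -123/2 (T(C) = -1/6*369 = -123/2)
1/(T(-842) + v(-118)) = 1/(-123/2 + (410 - 118)) = 1/(-123/2 + 292) = 1/(461/2) = 2/461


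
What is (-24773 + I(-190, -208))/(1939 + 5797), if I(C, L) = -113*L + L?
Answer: -1477/7736 ≈ -0.19093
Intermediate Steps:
I(C, L) = -112*L
(-24773 + I(-190, -208))/(1939 + 5797) = (-24773 - 112*(-208))/(1939 + 5797) = (-24773 + 23296)/7736 = -1477*1/7736 = -1477/7736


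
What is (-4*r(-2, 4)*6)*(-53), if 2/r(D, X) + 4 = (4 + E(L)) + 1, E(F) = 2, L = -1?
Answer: 848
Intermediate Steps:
r(D, X) = 2/3 (r(D, X) = 2/(-4 + ((4 + 2) + 1)) = 2/(-4 + (6 + 1)) = 2/(-4 + 7) = 2/3)
(-4*r(-2, 4)*6)*(-53) = (-4*2/3*6)*(-53) = -8/3*6*(-53) = -16*(-53) = 848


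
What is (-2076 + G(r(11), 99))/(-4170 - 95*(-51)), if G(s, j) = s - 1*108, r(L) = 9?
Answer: -29/9 ≈ -3.2222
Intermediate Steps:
G(s, j) = -108 + s (G(s, j) = s - 108 = -108 + s)
(-2076 + G(r(11), 99))/(-4170 - 95*(-51)) = (-2076 + (-108 + 9))/(-4170 - 95*(-51)) = (-2076 - 99)/(-4170 + 4845) = -2175/675 = -2175*1/675 = -29/9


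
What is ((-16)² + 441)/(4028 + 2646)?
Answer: 697/6674 ≈ 0.10444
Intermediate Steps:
((-16)² + 441)/(4028 + 2646) = (256 + 441)/6674 = 697*(1/6674) = 697/6674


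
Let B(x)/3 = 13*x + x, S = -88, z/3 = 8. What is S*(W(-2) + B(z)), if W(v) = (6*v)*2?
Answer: -86592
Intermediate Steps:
z = 24 (z = 3*8 = 24)
W(v) = 12*v
B(x) = 42*x (B(x) = 3*(13*x + x) = 3*(14*x) = 42*x)
S*(W(-2) + B(z)) = -88*(12*(-2) + 42*24) = -88*(-24 + 1008) = -88*984 = -86592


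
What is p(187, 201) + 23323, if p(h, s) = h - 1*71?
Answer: 23439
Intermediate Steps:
p(h, s) = -71 + h (p(h, s) = h - 71 = -71 + h)
p(187, 201) + 23323 = (-71 + 187) + 23323 = 116 + 23323 = 23439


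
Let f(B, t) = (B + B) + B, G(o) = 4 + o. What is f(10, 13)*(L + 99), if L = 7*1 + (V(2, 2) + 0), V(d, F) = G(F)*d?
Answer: 3540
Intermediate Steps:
f(B, t) = 3*B (f(B, t) = 2*B + B = 3*B)
V(d, F) = d*(4 + F) (V(d, F) = (4 + F)*d = d*(4 + F))
L = 19 (L = 7*1 + (2*(4 + 2) + 0) = 7 + (2*6 + 0) = 7 + (12 + 0) = 7 + 12 = 19)
f(10, 13)*(L + 99) = (3*10)*(19 + 99) = 30*118 = 3540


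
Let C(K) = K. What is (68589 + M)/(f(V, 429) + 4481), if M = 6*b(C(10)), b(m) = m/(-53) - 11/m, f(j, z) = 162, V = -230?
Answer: 18174036/1230395 ≈ 14.771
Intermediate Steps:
b(m) = -11/m - m/53 (b(m) = m*(-1/53) - 11/m = -m/53 - 11/m = -11/m - m/53)
M = -2049/265 (M = 6*(-11/10 - 1/53*10) = 6*(-11*⅒ - 10/53) = 6*(-11/10 - 10/53) = 6*(-683/530) = -2049/265 ≈ -7.7321)
(68589 + M)/(f(V, 429) + 4481) = (68589 - 2049/265)/(162 + 4481) = (18174036/265)/4643 = (18174036/265)*(1/4643) = 18174036/1230395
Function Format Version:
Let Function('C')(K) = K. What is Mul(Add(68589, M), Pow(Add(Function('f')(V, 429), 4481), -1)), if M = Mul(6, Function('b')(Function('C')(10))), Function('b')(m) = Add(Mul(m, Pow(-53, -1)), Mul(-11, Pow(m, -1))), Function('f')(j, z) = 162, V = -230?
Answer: Rational(18174036, 1230395) ≈ 14.771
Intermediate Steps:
Function('b')(m) = Add(Mul(-11, Pow(m, -1)), Mul(Rational(-1, 53), m)) (Function('b')(m) = Add(Mul(m, Rational(-1, 53)), Mul(-11, Pow(m, -1))) = Add(Mul(Rational(-1, 53), m), Mul(-11, Pow(m, -1))) = Add(Mul(-11, Pow(m, -1)), Mul(Rational(-1, 53), m)))
M = Rational(-2049, 265) (M = Mul(6, Add(Mul(-11, Pow(10, -1)), Mul(Rational(-1, 53), 10))) = Mul(6, Add(Mul(-11, Rational(1, 10)), Rational(-10, 53))) = Mul(6, Add(Rational(-11, 10), Rational(-10, 53))) = Mul(6, Rational(-683, 530)) = Rational(-2049, 265) ≈ -7.7321)
Mul(Add(68589, M), Pow(Add(Function('f')(V, 429), 4481), -1)) = Mul(Add(68589, Rational(-2049, 265)), Pow(Add(162, 4481), -1)) = Mul(Rational(18174036, 265), Pow(4643, -1)) = Mul(Rational(18174036, 265), Rational(1, 4643)) = Rational(18174036, 1230395)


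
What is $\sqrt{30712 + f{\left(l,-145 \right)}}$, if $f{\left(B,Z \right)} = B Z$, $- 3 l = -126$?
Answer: $\sqrt{24622} \approx 156.91$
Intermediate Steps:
$l = 42$ ($l = \left(- \frac{1}{3}\right) \left(-126\right) = 42$)
$\sqrt{30712 + f{\left(l,-145 \right)}} = \sqrt{30712 + 42 \left(-145\right)} = \sqrt{30712 - 6090} = \sqrt{24622}$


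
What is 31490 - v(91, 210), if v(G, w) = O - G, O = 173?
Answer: 31408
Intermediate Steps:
v(G, w) = 173 - G
31490 - v(91, 210) = 31490 - (173 - 1*91) = 31490 - (173 - 91) = 31490 - 1*82 = 31490 - 82 = 31408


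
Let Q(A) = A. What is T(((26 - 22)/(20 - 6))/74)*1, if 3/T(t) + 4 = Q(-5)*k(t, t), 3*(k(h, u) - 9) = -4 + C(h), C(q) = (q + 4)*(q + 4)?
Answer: -201243/4632044 ≈ -0.043446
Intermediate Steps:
C(q) = (4 + q)² (C(q) = (4 + q)*(4 + q) = (4 + q)²)
k(h, u) = 23/3 + (4 + h)²/3 (k(h, u) = 9 + (-4 + (4 + h)²)/3 = 9 + (-4/3 + (4 + h)²/3) = 23/3 + (4 + h)²/3)
T(t) = 3/(-127/3 - 5*(4 + t)²/3) (T(t) = 3/(-4 - 5*(23/3 + (4 + t)²/3)) = 3/(-4 + (-115/3 - 5*(4 + t)²/3)) = 3/(-127/3 - 5*(4 + t)²/3))
T(((26 - 22)/(20 - 6))/74)*1 = -9/(127 + 5*(4 + ((26 - 22)/(20 - 6))/74)²)*1 = -9/(127 + 5*(4 + (4/14)*(1/74))²)*1 = -9/(127 + 5*(4 + (4*(1/14))*(1/74))²)*1 = -9/(127 + 5*(4 + (2/7)*(1/74))²)*1 = -9/(127 + 5*(4 + 1/259)²)*1 = -9/(127 + 5*(1037/259)²)*1 = -9/(127 + 5*(1075369/67081))*1 = -9/(127 + 5376845/67081)*1 = -9/13896132/67081*1 = -9*67081/13896132*1 = -201243/4632044*1 = -201243/4632044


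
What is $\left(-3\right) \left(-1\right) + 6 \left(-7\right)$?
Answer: $-39$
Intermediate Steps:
$\left(-3\right) \left(-1\right) + 6 \left(-7\right) = 3 - 42 = -39$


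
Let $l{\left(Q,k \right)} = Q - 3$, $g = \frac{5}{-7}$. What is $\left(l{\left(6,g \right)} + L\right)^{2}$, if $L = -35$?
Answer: $1024$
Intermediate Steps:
$g = - \frac{5}{7}$ ($g = 5 \left(- \frac{1}{7}\right) = - \frac{5}{7} \approx -0.71429$)
$l{\left(Q,k \right)} = -3 + Q$ ($l{\left(Q,k \right)} = Q - 3 = -3 + Q$)
$\left(l{\left(6,g \right)} + L\right)^{2} = \left(\left(-3 + 6\right) - 35\right)^{2} = \left(3 - 35\right)^{2} = \left(-32\right)^{2} = 1024$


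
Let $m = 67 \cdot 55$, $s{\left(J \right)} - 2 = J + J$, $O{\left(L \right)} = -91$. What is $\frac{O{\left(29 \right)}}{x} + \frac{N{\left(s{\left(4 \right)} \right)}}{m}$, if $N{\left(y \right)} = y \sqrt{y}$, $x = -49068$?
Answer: $\frac{91}{49068} + \frac{2 \sqrt{10}}{737} \approx 0.010436$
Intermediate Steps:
$s{\left(J \right)} = 2 + 2 J$ ($s{\left(J \right)} = 2 + \left(J + J\right) = 2 + 2 J$)
$m = 3685$
$N{\left(y \right)} = y^{\frac{3}{2}}$
$\frac{O{\left(29 \right)}}{x} + \frac{N{\left(s{\left(4 \right)} \right)}}{m} = - \frac{91}{-49068} + \frac{\left(2 + 2 \cdot 4\right)^{\frac{3}{2}}}{3685} = \left(-91\right) \left(- \frac{1}{49068}\right) + \left(2 + 8\right)^{\frac{3}{2}} \cdot \frac{1}{3685} = \frac{91}{49068} + 10^{\frac{3}{2}} \cdot \frac{1}{3685} = \frac{91}{49068} + 10 \sqrt{10} \cdot \frac{1}{3685} = \frac{91}{49068} + \frac{2 \sqrt{10}}{737}$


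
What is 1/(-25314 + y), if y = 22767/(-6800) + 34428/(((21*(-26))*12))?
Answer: -1856400/47008879591 ≈ -3.9490e-5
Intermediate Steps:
y = -15969991/1856400 (y = 22767*(-1/6800) + 34428/((-546*12)) = -22767/6800 + 34428/(-6552) = -22767/6800 + 34428*(-1/6552) = -22767/6800 - 2869/546 = -15969991/1856400 ≈ -8.6027)
1/(-25314 + y) = 1/(-25314 - 15969991/1856400) = 1/(-47008879591/1856400) = -1856400/47008879591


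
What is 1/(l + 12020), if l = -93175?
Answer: -1/81155 ≈ -1.2322e-5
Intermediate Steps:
1/(l + 12020) = 1/(-93175 + 12020) = 1/(-81155) = -1/81155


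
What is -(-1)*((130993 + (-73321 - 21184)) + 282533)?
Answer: 319021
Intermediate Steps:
-(-1)*((130993 + (-73321 - 21184)) + 282533) = -(-1)*((130993 - 94505) + 282533) = -(-1)*(36488 + 282533) = -(-1)*319021 = -1*(-319021) = 319021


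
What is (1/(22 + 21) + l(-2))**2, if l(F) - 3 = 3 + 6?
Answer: 267289/1849 ≈ 144.56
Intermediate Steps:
l(F) = 12 (l(F) = 3 + (3 + 6) = 3 + 9 = 12)
(1/(22 + 21) + l(-2))**2 = (1/(22 + 21) + 12)**2 = (1/43 + 12)**2 = (517/43)**2 = 267289/1849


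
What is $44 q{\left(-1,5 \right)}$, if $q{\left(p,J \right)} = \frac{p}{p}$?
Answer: $44$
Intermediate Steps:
$q{\left(p,J \right)} = 1$
$44 q{\left(-1,5 \right)} = 44 \cdot 1 = 44$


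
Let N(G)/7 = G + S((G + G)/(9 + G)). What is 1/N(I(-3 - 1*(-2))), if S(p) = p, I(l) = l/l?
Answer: 5/42 ≈ 0.11905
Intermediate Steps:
I(l) = 1
N(G) = 7*G + 14*G/(9 + G) (N(G) = 7*(G + (G + G)/(9 + G)) = 7*(G + (2*G)/(9 + G)) = 7*(G + 2*G/(9 + G)) = 7*G + 14*G/(9 + G))
1/N(I(-3 - 1*(-2))) = 1/(7*1*(11 + 1)/(9 + 1)) = 1/(7*1*12/10) = 1/(7*1*(⅒)*12) = 1/(42/5) = 5/42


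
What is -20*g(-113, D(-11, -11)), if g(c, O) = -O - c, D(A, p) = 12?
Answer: -2020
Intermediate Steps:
-20*g(-113, D(-11, -11)) = -20*(-1*12 - 1*(-113)) = -20*(-12 + 113) = -20*101 = -2020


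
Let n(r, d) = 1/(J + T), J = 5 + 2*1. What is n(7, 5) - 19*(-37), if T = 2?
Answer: 6328/9 ≈ 703.11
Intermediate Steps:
J = 7 (J = 5 + 2 = 7)
n(r, d) = ⅑ (n(r, d) = 1/(7 + 2) = 1/9 = ⅑)
n(7, 5) - 19*(-37) = ⅑ - 19*(-37) = ⅑ + 703 = 6328/9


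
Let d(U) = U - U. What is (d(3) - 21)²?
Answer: 441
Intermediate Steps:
d(U) = 0
(d(3) - 21)² = (0 - 21)² = (-21)² = 441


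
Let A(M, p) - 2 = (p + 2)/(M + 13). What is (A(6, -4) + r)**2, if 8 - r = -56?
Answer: 1567504/361 ≈ 4342.1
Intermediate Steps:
A(M, p) = 2 + (2 + p)/(13 + M) (A(M, p) = 2 + (p + 2)/(M + 13) = 2 + (2 + p)/(13 + M))
r = 64 (r = 8 - 1*(-56) = 8 + 56 = 64)
(A(6, -4) + r)**2 = ((28 - 4 + 2*6)/(13 + 6) + 64)**2 = ((28 - 4 + 12)/19 + 64)**2 = ((1/19)*36 + 64)**2 = (36/19 + 64)**2 = (1252/19)**2 = 1567504/361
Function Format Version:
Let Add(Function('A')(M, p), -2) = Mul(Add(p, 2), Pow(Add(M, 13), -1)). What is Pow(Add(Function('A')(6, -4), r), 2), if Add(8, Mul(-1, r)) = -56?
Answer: Rational(1567504, 361) ≈ 4342.1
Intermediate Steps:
Function('A')(M, p) = Add(2, Mul(Pow(Add(13, M), -1), Add(2, p))) (Function('A')(M, p) = Add(2, Mul(Add(p, 2), Pow(Add(M, 13), -1))) = Add(2, Mul(Add(2, p), Pow(Add(13, M), -1))) = Add(2, Mul(Pow(Add(13, M), -1), Add(2, p))))
r = 64 (r = Add(8, Mul(-1, -56)) = Add(8, 56) = 64)
Pow(Add(Function('A')(6, -4), r), 2) = Pow(Add(Mul(Pow(Add(13, 6), -1), Add(28, -4, Mul(2, 6))), 64), 2) = Pow(Add(Mul(Pow(19, -1), Add(28, -4, 12)), 64), 2) = Pow(Add(Mul(Rational(1, 19), 36), 64), 2) = Pow(Add(Rational(36, 19), 64), 2) = Pow(Rational(1252, 19), 2) = Rational(1567504, 361)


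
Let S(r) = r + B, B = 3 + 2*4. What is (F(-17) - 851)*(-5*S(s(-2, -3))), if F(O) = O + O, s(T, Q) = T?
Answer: 39825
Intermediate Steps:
B = 11 (B = 3 + 8 = 11)
S(r) = 11 + r (S(r) = r + 11 = 11 + r)
F(O) = 2*O
(F(-17) - 851)*(-5*S(s(-2, -3))) = (2*(-17) - 851)*(-5*(11 - 2)) = (-34 - 851)*(-5*9) = -885*(-45) = 39825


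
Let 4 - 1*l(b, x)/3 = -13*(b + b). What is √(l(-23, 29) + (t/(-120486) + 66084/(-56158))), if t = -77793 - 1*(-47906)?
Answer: I*√11036554467166188582/78677358 ≈ 42.225*I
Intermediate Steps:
l(b, x) = 12 + 78*b (l(b, x) = 12 - (-39)*(b + b) = 12 - (-39)*2*b = 12 - (-78)*b = 12 + 78*b)
t = -29887 (t = -77793 + 47906 = -29887)
√(l(-23, 29) + (t/(-120486) + 66084/(-56158))) = √((12 + 78*(-23)) + (-29887/(-120486) + 66084/(-56158))) = √((12 - 1794) + (-29887*(-1/120486) + 66084*(-1/56158))) = √(-1782 + (29887/120486 - 33042/28079)) = √(-1782 - 73067473/78677358) = √(-140276119429/78677358) = I*√11036554467166188582/78677358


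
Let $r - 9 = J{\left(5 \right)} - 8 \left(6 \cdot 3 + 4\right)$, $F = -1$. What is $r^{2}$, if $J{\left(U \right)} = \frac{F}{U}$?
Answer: $\frac{698896}{25} \approx 27956.0$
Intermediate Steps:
$J{\left(U \right)} = - \frac{1}{U}$
$r = - \frac{836}{5}$ ($r = 9 - \left(\frac{1}{5} + 8 \left(6 \cdot 3 + 4\right)\right) = 9 - \left(\frac{1}{5} + 8 \left(18 + 4\right)\right) = 9 - \frac{881}{5} = - \frac{836}{5} \approx -167.2$)
$r^{2} = \left(- \frac{836}{5}\right)^{2} = \frac{698896}{25}$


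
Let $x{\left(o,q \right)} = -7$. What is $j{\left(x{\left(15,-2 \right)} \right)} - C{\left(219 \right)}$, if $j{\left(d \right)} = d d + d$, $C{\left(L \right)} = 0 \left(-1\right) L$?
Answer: $42$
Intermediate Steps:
$C{\left(L \right)} = 0$ ($C{\left(L \right)} = 0 L = 0$)
$j{\left(d \right)} = d + d^{2}$ ($j{\left(d \right)} = d^{2} + d = d + d^{2}$)
$j{\left(x{\left(15,-2 \right)} \right)} - C{\left(219 \right)} = - 7 \left(1 - 7\right) - 0 = \left(-7\right) \left(-6\right) + 0 = 42 + 0 = 42$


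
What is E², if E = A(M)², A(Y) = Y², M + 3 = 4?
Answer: 1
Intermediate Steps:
M = 1 (M = -3 + 4 = 1)
E = 1 (E = (1²)² = 1² = 1)
E² = 1² = 1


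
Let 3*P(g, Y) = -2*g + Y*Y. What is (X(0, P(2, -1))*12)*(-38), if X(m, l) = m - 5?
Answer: 2280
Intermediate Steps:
P(g, Y) = -2*g/3 + Y**2/3 (P(g, Y) = (-2*g + Y*Y)/3 = (-2*g + Y**2)/3 = (Y**2 - 2*g)/3 = -2*g/3 + Y**2/3)
X(m, l) = -5 + m
(X(0, P(2, -1))*12)*(-38) = ((-5 + 0)*12)*(-38) = -5*12*(-38) = -60*(-38) = 2280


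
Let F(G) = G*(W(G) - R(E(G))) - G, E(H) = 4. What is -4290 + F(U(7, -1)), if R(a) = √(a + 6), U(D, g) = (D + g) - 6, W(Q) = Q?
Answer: -4290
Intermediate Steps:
U(D, g) = -6 + D + g
R(a) = √(6 + a)
F(G) = -G + G*(G - √10) (F(G) = G*(G - √(6 + 4)) - G = G*(G - √10) - G = -G + G*(G - √10))
-4290 + F(U(7, -1)) = -4290 + (-6 + 7 - 1)*(-1 + (-6 + 7 - 1) - √10) = -4290 + 0*(-1 + 0 - √10) = -4290 + 0*(-1 - √10) = -4290 + 0 = -4290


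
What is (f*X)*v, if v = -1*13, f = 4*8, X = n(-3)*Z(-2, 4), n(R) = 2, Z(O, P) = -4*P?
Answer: 13312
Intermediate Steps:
X = -32 (X = 2*(-4*4) = 2*(-16) = -32)
f = 32
v = -13
(f*X)*v = (32*(-32))*(-13) = -1024*(-13) = 13312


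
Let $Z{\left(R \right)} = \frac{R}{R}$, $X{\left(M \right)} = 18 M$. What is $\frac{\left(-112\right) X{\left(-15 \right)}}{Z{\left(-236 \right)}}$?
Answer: $30240$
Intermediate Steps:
$Z{\left(R \right)} = 1$
$\frac{\left(-112\right) X{\left(-15 \right)}}{Z{\left(-236 \right)}} = \frac{\left(-112\right) 18 \left(-15\right)}{1} = \left(-112\right) \left(-270\right) 1 = 30240 \cdot 1 = 30240$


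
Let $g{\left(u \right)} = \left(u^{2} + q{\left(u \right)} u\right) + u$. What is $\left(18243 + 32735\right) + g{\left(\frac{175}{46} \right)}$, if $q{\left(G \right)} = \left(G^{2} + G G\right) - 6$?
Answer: $\frac{621533826}{12167} \approx 51084.0$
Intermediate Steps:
$q{\left(G \right)} = -6 + 2 G^{2}$ ($q{\left(G \right)} = \left(G^{2} + G^{2}\right) - 6 = 2 G^{2} - 6 = -6 + 2 G^{2}$)
$g{\left(u \right)} = u + u^{2} + u \left(-6 + 2 u^{2}\right)$ ($g{\left(u \right)} = \left(u^{2} + \left(-6 + 2 u^{2}\right) u\right) + u = \left(u^{2} + u \left(-6 + 2 u^{2}\right)\right) + u = u + u^{2} + u \left(-6 + 2 u^{2}\right)$)
$\left(18243 + 32735\right) + g{\left(\frac{175}{46} \right)} = \left(18243 + 32735\right) + \frac{175}{46} \left(-5 + \frac{175}{46} + 2 \left(\frac{175}{46}\right)^{2}\right) = 50978 + 175 \cdot \frac{1}{46} \left(-5 + 175 \cdot \frac{1}{46} + 2 \left(175 \cdot \frac{1}{46}\right)^{2}\right) = 50978 + \frac{175 \left(-5 + \frac{175}{46} + 2 \left(\frac{175}{46}\right)^{2}\right)}{46} = 50978 + \frac{175 \left(-5 + \frac{175}{46} + 2 \cdot \frac{30625}{2116}\right)}{46} = 50978 + \frac{175 \left(-5 + \frac{175}{46} + \frac{30625}{1058}\right)}{46} = 50978 + \frac{175}{46} \cdot \frac{14680}{529} = 50978 + \frac{1284500}{12167} = \frac{621533826}{12167}$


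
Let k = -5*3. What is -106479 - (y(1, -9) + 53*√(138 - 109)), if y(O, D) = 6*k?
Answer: -106389 - 53*√29 ≈ -1.0667e+5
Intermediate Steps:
k = -15
y(O, D) = -90 (y(O, D) = 6*(-15) = -90)
-106479 - (y(1, -9) + 53*√(138 - 109)) = -106479 - (-90 + 53*√(138 - 109)) = -106479 - (-90 + 53*√29) = -106479 + (90 - 53*√29) = -106389 - 53*√29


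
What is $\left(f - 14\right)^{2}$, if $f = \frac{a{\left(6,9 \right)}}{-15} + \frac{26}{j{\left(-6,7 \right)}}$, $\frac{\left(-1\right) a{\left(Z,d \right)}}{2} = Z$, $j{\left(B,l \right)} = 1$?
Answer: $\frac{4096}{25} \approx 163.84$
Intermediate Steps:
$a{\left(Z,d \right)} = - 2 Z$
$f = \frac{134}{5}$ ($f = \frac{\left(-2\right) 6}{-15} + \frac{26}{1} = \left(-12\right) \left(- \frac{1}{15}\right) + 26 \cdot 1 = \frac{4}{5} + 26 = \frac{134}{5} \approx 26.8$)
$\left(f - 14\right)^{2} = \left(\frac{134}{5} - 14\right)^{2} = \left(\frac{64}{5}\right)^{2} = \frac{4096}{25}$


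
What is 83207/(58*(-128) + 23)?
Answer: -83207/7401 ≈ -11.243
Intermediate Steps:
83207/(58*(-128) + 23) = 83207/(-7424 + 23) = 83207/(-7401) = 83207*(-1/7401) = -83207/7401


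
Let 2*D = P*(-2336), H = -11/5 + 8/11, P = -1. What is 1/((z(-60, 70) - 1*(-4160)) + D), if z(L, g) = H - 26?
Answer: 55/291529 ≈ 0.00018866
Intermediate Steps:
H = -81/55 (H = -11*⅕ + 8*(1/11) = -11/5 + 8/11 = -81/55 ≈ -1.4727)
D = 1168 (D = (-1*(-2336))/2 = (½)*2336 = 1168)
z(L, g) = -1511/55 (z(L, g) = -81/55 - 26 = -1511/55)
1/((z(-60, 70) - 1*(-4160)) + D) = 1/((-1511/55 - 1*(-4160)) + 1168) = 1/((-1511/55 + 4160) + 1168) = 1/(227289/55 + 1168) = 1/(291529/55) = 55/291529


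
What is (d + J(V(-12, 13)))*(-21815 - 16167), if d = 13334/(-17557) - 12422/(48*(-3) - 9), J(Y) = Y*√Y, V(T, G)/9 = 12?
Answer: -8206123222864/2686221 - 24612336*√3 ≈ -4.5685e+7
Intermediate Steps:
V(T, G) = 108 (V(T, G) = 9*12 = 108)
J(Y) = Y^(3/2)
d = 216052952/2686221 (d = 13334*(-1/17557) - 12422/(-144 - 9) = -13334/17557 - 12422/(-153) = -13334/17557 - 12422*(-1/153) = -13334/17557 + 12422/153 = 216052952/2686221 ≈ 80.430)
(d + J(V(-12, 13)))*(-21815 - 16167) = (216052952/2686221 + 108^(3/2))*(-21815 - 16167) = (216052952/2686221 + 648*√3)*(-37982) = -8206123222864/2686221 - 24612336*√3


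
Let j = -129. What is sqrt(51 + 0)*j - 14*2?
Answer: -28 - 129*sqrt(51) ≈ -949.24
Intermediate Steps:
sqrt(51 + 0)*j - 14*2 = sqrt(51 + 0)*(-129) - 14*2 = sqrt(51)*(-129) - 28 = -129*sqrt(51) - 28 = -28 - 129*sqrt(51)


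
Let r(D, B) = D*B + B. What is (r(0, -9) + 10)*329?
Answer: 329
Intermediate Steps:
r(D, B) = B + B*D (r(D, B) = B*D + B = B + B*D)
(r(0, -9) + 10)*329 = (-9*(1 + 0) + 10)*329 = (-9*1 + 10)*329 = (-9 + 10)*329 = 1*329 = 329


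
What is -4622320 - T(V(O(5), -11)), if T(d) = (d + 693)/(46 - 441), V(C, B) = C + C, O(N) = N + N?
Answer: -1825815687/395 ≈ -4.6223e+6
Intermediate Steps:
O(N) = 2*N
V(C, B) = 2*C
T(d) = -693/395 - d/395 (T(d) = (693 + d)/(-395) = (693 + d)*(-1/395) = -693/395 - d/395)
-4622320 - T(V(O(5), -11)) = -4622320 - (-693/395 - 2*2*5/395) = -4622320 - (-693/395 - 2*10/395) = -4622320 - (-693/395 - 1/395*20) = -4622320 - (-693/395 - 4/79) = -4622320 - 1*(-713/395) = -4622320 + 713/395 = -1825815687/395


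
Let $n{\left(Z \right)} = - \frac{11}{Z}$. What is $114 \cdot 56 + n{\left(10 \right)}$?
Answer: $\frac{63829}{10} \approx 6382.9$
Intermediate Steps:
$114 \cdot 56 + n{\left(10 \right)} = 114 \cdot 56 - \frac{11}{10} = 6384 - \frac{11}{10} = \frac{63829}{10}$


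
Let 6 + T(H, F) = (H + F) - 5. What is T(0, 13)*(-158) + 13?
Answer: -303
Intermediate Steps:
T(H, F) = -11 + F + H (T(H, F) = -6 + ((H + F) - 5) = -6 + ((F + H) - 5) = -6 + (-5 + F + H) = -11 + F + H)
T(0, 13)*(-158) + 13 = (-11 + 13 + 0)*(-158) + 13 = 2*(-158) + 13 = -316 + 13 = -303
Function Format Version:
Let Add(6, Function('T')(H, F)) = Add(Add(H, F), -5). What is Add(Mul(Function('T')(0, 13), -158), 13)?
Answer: -303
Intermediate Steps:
Function('T')(H, F) = Add(-11, F, H) (Function('T')(H, F) = Add(-6, Add(Add(H, F), -5)) = Add(-6, Add(Add(F, H), -5)) = Add(-6, Add(-5, F, H)) = Add(-11, F, H))
Add(Mul(Function('T')(0, 13), -158), 13) = Add(Mul(Add(-11, 13, 0), -158), 13) = Add(Mul(2, -158), 13) = Add(-316, 13) = -303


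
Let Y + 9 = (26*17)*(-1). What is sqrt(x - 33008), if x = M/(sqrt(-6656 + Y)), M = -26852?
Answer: 2*sqrt(-416803973148 + 47709291*I*sqrt(7107))/7107 ≈ 0.87657 + 181.68*I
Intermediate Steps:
Y = -451 (Y = -9 + (26*17)*(-1) = -9 + 442*(-1) = -9 - 442 = -451)
x = 26852*I*sqrt(7107)/7107 (x = -26852/sqrt(-6656 - 451) = -26852*(-I*sqrt(7107)/7107) = -(-26852)*I*sqrt(7107)/7107 = 26852*I*sqrt(7107)/7107 ≈ 318.52*I)
sqrt(x - 33008) = sqrt(26852*I*sqrt(7107)/7107 - 33008) = sqrt(-33008 + 26852*I*sqrt(7107)/7107)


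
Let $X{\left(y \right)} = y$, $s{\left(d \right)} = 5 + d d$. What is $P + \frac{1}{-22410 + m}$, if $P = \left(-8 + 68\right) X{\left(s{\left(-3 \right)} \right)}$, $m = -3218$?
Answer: $\frac{21527519}{25628} \approx 840.0$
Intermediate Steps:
$s{\left(d \right)} = 5 + d^{2}$
$P = 840$ ($P = \left(-8 + 68\right) \left(5 + \left(-3\right)^{2}\right) = 60 \left(5 + 9\right) = 60 \cdot 14 = 840$)
$P + \frac{1}{-22410 + m} = 840 + \frac{1}{-22410 - 3218} = 840 + \frac{1}{-25628} = 840 - \frac{1}{25628} = \frac{21527519}{25628}$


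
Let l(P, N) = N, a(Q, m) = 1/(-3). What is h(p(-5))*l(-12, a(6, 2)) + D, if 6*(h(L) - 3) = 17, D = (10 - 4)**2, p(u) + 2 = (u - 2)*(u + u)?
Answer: 613/18 ≈ 34.056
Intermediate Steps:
p(u) = -2 + 2*u*(-2 + u) (p(u) = -2 + (u - 2)*(u + u) = -2 + (-2 + u)*(2*u) = -2 + 2*u*(-2 + u))
a(Q, m) = -1/3
D = 36 (D = 6**2 = 36)
h(L) = 35/6 (h(L) = 3 + (1/6)*17 = 3 + 17/6 = 35/6)
h(p(-5))*l(-12, a(6, 2)) + D = (35/6)*(-1/3) + 36 = -35/18 + 36 = 613/18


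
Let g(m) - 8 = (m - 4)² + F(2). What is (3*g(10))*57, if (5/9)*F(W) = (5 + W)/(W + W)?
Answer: 161253/20 ≈ 8062.6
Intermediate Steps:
F(W) = 9*(5 + W)/(10*W) (F(W) = 9*((5 + W)/(W + W))/5 = 9*((5 + W)/((2*W)))/5 = 9*((5 + W)*(1/(2*W)))/5 = 9*((5 + W)/(2*W))/5 = 9*(5 + W)/(10*W))
g(m) = 223/20 + (-4 + m)² (g(m) = 8 + ((m - 4)² + (9/10)*(5 + 2)/2) = 8 + ((-4 + m)² + (9/10)*(½)*7) = 8 + ((-4 + m)² + 63/20) = 8 + (63/20 + (-4 + m)²) = 223/20 + (-4 + m)²)
(3*g(10))*57 = (3*(223/20 + (-4 + 10)²))*57 = (3*(223/20 + 6²))*57 = (3*(223/20 + 36))*57 = (3*(943/20))*57 = (2829/20)*57 = 161253/20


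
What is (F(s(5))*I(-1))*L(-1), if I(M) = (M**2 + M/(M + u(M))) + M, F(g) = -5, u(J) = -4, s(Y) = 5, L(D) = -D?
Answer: -1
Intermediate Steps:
I(M) = M + M**2 + M/(-4 + M) (I(M) = (M**2 + M/(M - 4)) + M = (M**2 + M/(-4 + M)) + M = M + M**2 + M/(-4 + M))
(F(s(5))*I(-1))*L(-1) = (-(-5)*(-3 + (-1)**2 - 3*(-1))/(-4 - 1))*(-1*(-1)) = -(-5)*(-3 + 1 + 3)/(-5)*1 = -(-5)*(-1)/5*1 = -5*1/5*1 = -1*1 = -1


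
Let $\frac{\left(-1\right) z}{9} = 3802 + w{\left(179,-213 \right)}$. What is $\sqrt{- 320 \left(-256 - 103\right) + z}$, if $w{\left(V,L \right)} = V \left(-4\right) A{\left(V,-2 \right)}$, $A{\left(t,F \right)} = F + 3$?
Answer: $\sqrt{87106} \approx 295.14$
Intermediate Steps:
$A{\left(t,F \right)} = 3 + F$
$w{\left(V,L \right)} = - 4 V$ ($w{\left(V,L \right)} = V \left(-4\right) \left(3 - 2\right) = - 4 V 1 = - 4 V$)
$z = -27774$ ($z = - 9 \left(3802 - 716\right) = \left(-9\right) 3086 = -27774$)
$\sqrt{- 320 \left(-256 - 103\right) + z} = \sqrt{- 320 \left(-256 - 103\right) - 27774} = \sqrt{\left(-320\right) \left(-359\right) - 27774} = \sqrt{114880 - 27774} = \sqrt{87106}$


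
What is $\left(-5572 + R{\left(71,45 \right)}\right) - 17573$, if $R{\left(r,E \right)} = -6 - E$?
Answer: $-23196$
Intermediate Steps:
$\left(-5572 + R{\left(71,45 \right)}\right) - 17573 = \left(-5572 - 51\right) - 17573 = -5623 - 17573 = -23196$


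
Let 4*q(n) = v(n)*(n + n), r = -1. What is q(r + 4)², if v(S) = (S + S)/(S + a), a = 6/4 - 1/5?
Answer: 8100/1849 ≈ 4.3807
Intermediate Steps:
a = 13/10 (a = 6*(¼) - 1*⅕ = 3/2 - ⅕ = 13/10 ≈ 1.3000)
v(S) = 2*S/(13/10 + S) (v(S) = (S + S)/(S + 13/10) = (2*S)/(13/10 + S) = 2*S/(13/10 + S))
q(n) = 10*n²/(13 + 10*n) (q(n) = ((20*n/(13 + 10*n))*(n + n))/4 = ((20*n/(13 + 10*n))*(2*n))/4 = (40*n²/(13 + 10*n))/4 = 10*n²/(13 + 10*n))
q(r + 4)² = (10*(-1 + 4)²/(13 + 10*(-1 + 4)))² = (10*3²/(13 + 10*3))² = (10*9/(13 + 30))² = (10*9/43)² = (10*9*(1/43))² = (90/43)² = 8100/1849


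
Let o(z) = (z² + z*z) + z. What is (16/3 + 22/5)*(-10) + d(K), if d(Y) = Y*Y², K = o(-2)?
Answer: 356/3 ≈ 118.67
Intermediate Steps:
o(z) = z + 2*z² (o(z) = (z² + z²) + z = 2*z² + z = z + 2*z²)
K = 6 (K = -2*(1 + 2*(-2)) = -2*(1 - 4) = -2*(-3) = 6)
d(Y) = Y³
(16/3 + 22/5)*(-10) + d(K) = (16/3 + 22/5)*(-10) + 6³ = (16*(⅓) + 22*(⅕))*(-10) + 216 = (16/3 + 22/5)*(-10) + 216 = (146/15)*(-10) + 216 = -292/3 + 216 = 356/3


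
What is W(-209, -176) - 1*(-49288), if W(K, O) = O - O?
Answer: 49288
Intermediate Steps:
W(K, O) = 0
W(-209, -176) - 1*(-49288) = 0 - 1*(-49288) = 0 + 49288 = 49288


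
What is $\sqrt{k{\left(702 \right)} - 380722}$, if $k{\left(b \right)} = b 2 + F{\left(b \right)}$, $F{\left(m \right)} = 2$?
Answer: $2 i \sqrt{94829} \approx 615.89 i$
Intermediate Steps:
$k{\left(b \right)} = 2 + 2 b$ ($k{\left(b \right)} = b 2 + 2 = 2 b + 2 = 2 + 2 b$)
$\sqrt{k{\left(702 \right)} - 380722} = \sqrt{\left(2 + 2 \cdot 702\right) - 380722} = \sqrt{\left(2 + 1404\right) - 380722} = \sqrt{1406 - 380722} = \sqrt{-379316} = 2 i \sqrt{94829}$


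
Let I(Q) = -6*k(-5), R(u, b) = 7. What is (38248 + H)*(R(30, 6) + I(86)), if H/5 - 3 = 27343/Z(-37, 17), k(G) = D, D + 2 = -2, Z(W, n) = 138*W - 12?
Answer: 6066492889/5118 ≈ 1.1853e+6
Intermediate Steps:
Z(W, n) = -12 + 138*W
D = -4 (D = -2 - 2 = -4)
k(G) = -4
H = -59945/5118 (H = 15 + 5*(27343/(-12 + 138*(-37))) = 15 + 5*(27343/(-12 - 5106)) = 15 + 5*(27343/(-5118)) = 15 + 5*(27343*(-1/5118)) = 15 + 5*(-27343/5118) = 15 - 136715/5118 = -59945/5118 ≈ -11.713)
I(Q) = 24 (I(Q) = -6*(-4) = 24)
(38248 + H)*(R(30, 6) + I(86)) = (38248 - 59945/5118)*(7 + 24) = (195693319/5118)*31 = 6066492889/5118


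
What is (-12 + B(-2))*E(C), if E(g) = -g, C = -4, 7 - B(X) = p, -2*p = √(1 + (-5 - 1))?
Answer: -20 + 2*I*√5 ≈ -20.0 + 4.4721*I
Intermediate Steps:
p = -I*√5/2 (p = -√(1 + (-5 - 1))/2 = -√(1 - 6)/2 = -I*√5/2 ≈ -1.118*I)
B(X) = 7 + I*√5/2 (B(X) = 7 - (-1)*I*√5/2 = 7 + I*√5/2)
(-12 + B(-2))*E(C) = (-12 + (7 + I*√5/2))*(-1*(-4)) = (-5 + I*√5/2)*4 = -20 + 2*I*√5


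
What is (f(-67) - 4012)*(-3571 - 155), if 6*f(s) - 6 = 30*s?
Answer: 16193196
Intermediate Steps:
f(s) = 1 + 5*s (f(s) = 1 + (30*s)/6 = 1 + 5*s)
(f(-67) - 4012)*(-3571 - 155) = ((1 + 5*(-67)) - 4012)*(-3571 - 155) = ((1 - 335) - 4012)*(-3726) = (-334 - 4012)*(-3726) = -4346*(-3726) = 16193196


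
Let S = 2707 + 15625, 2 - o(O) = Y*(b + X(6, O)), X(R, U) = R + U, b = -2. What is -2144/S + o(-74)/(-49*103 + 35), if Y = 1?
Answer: -754102/5742499 ≈ -0.13132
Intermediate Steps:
o(O) = -2 - O (o(O) = 2 - (-2 + (6 + O)) = 2 - (4 + O) = 2 + (-4 - O) = -2 - O)
S = 18332
-2144/S + o(-74)/(-49*103 + 35) = -2144/18332 + (-2 - 1*(-74))/(-49*103 + 35) = -2144*1/18332 + (-2 + 74)/(-5047 + 35) = -536/4583 + 72/(-5012) = -536/4583 + 72*(-1/5012) = -536/4583 - 18/1253 = -754102/5742499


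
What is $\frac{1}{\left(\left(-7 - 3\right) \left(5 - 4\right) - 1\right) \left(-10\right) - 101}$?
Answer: $\frac{1}{9} \approx 0.11111$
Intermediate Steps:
$\frac{1}{\left(\left(-7 - 3\right) \left(5 - 4\right) - 1\right) \left(-10\right) - 101} = \frac{1}{\left(\left(-10\right) 1 - 1\right) \left(-10\right) - 101} = \frac{1}{\left(-10 - 1\right) \left(-10\right) - 101} = \frac{1}{\left(-11\right) \left(-10\right) - 101} = \frac{1}{110 - 101} = \frac{1}{9}$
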